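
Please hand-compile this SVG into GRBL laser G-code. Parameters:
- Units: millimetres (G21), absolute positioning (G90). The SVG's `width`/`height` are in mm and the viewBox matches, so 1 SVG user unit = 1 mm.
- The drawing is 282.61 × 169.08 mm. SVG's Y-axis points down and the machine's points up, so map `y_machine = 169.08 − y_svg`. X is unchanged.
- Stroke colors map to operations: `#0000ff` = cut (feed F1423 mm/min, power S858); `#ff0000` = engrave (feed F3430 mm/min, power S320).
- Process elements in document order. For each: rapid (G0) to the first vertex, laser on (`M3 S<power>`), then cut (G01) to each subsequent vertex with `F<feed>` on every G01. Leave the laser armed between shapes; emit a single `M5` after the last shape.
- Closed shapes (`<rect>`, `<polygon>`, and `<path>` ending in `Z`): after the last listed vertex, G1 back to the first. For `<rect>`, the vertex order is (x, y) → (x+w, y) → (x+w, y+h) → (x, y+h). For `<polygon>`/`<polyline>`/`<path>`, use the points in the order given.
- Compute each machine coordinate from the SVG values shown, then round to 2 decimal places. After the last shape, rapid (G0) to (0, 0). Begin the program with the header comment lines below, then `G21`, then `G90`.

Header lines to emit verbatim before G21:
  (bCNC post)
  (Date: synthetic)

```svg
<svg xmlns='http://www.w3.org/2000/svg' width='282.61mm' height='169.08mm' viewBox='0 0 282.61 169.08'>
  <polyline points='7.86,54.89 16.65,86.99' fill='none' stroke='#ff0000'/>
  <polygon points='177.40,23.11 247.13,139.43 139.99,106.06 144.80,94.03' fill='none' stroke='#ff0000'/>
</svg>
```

viewBox `0 0 282.61 169.08` with mm width/height → 1 unit = 1 mm. Flip: y_m = 169.08 − y_svg.

**Shape 1** — `<polyline>` line segment, stroke `#ff0000` → engrave (S320, F3430). Machine vertices: (7.86,114.19) → (16.65,82.09). Open path.

**Shape 2** — `<polygon>` closed polygon, stroke `#ff0000` → engrave (S320, F3430). Machine vertices: (177.40,145.97) → (247.13,29.65) → (139.99,63.02) → (144.80,75.05) → (177.40,145.97). Closed: final G1 returns to the first vertex.

(bCNC post)
(Date: synthetic)
G21
G90
G0 X7.86 Y114.19
M3 S320
G01 X16.65 Y82.09 F3430
G0 X177.40 Y145.97
M3 S320
G01 X247.13 Y29.65 F3430
G01 X139.99 Y63.02 F3430
G01 X144.80 Y75.05 F3430
G01 X177.40 Y145.97 F3430
M5
G0 X0.00 Y0.00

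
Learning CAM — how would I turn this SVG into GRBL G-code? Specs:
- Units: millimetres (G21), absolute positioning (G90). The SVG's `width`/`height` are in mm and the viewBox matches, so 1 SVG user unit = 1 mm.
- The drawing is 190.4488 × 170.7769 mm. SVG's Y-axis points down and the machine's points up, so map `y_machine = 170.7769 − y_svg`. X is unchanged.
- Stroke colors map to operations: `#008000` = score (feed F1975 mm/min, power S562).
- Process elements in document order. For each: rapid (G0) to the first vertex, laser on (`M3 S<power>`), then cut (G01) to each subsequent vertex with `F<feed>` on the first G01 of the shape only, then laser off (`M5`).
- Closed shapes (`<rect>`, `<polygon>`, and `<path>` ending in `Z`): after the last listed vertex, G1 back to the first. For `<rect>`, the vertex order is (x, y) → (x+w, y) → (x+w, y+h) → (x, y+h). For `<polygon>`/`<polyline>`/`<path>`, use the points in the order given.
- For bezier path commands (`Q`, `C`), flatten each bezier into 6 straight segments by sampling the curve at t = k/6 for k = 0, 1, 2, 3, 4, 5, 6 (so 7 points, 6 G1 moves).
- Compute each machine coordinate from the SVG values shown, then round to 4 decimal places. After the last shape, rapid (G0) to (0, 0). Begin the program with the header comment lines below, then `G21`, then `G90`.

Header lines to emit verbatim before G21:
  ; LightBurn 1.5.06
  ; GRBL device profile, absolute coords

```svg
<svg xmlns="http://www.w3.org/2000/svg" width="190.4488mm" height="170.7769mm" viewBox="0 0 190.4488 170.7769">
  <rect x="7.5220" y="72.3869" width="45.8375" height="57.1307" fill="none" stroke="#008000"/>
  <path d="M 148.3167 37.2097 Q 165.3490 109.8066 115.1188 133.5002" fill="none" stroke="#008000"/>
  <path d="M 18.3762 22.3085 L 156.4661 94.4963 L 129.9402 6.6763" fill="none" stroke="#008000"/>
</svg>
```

; LightBurn 1.5.06
; GRBL device profile, absolute coords
G21
G90
G0 X7.5220 Y98.3900
M3 S562
G01 X53.3595 Y98.3900 F1975
G01 X53.3595 Y41.2593
G01 X7.5220 Y41.2593
G01 X7.5220 Y98.3900
M5
G0 X148.3167 Y133.5672
M3 S562
G01 X152.1257 Y110.7267 F1975
G01 X152.1980 Y90.6030
G01 X148.5334 Y73.1961
G01 X141.1320 Y58.5061
G01 X129.9938 Y46.5330
G01 X115.1188 Y37.2767
M5
G0 X18.3762 Y148.4684
M3 S562
G01 X156.4661 Y76.2806 F1975
G01 X129.9402 Y164.1006
M5
G0 X0.0000 Y0.0000

Since the viewBox matches the mm dimensions, user units are millimetres directly. The only transform is the Y-flip y_m = 170.7769 − y_svg.

Shape 1 is a rectangle drawn with `<rect>`. Its stroke #008000 means score at S562, F1975. After flipping Y the toolpath is (7.5220,98.3900) → (53.3595,98.3900) → (53.3595,41.2593) → (7.5220,41.2593) → (7.5220,98.3900), returning to the start.

Shape 2 is a quadratic bezier drawn with `<path>`. Its stroke #008000 means score at S562, F1975. After flipping Y the toolpath is (148.3167,133.5672) → (152.1257,110.7267) → (152.1980,90.6030) → (148.5334,73.1961) → (141.1320,58.5061) → (129.9938,46.5330) → (115.1188,37.2767).

Shape 3 is a open polyline drawn with `<path>`. Its stroke #008000 means score at S562, F1975. After flipping Y the toolpath is (18.3762,148.4684) → (156.4661,76.2806) → (129.9402,164.1006).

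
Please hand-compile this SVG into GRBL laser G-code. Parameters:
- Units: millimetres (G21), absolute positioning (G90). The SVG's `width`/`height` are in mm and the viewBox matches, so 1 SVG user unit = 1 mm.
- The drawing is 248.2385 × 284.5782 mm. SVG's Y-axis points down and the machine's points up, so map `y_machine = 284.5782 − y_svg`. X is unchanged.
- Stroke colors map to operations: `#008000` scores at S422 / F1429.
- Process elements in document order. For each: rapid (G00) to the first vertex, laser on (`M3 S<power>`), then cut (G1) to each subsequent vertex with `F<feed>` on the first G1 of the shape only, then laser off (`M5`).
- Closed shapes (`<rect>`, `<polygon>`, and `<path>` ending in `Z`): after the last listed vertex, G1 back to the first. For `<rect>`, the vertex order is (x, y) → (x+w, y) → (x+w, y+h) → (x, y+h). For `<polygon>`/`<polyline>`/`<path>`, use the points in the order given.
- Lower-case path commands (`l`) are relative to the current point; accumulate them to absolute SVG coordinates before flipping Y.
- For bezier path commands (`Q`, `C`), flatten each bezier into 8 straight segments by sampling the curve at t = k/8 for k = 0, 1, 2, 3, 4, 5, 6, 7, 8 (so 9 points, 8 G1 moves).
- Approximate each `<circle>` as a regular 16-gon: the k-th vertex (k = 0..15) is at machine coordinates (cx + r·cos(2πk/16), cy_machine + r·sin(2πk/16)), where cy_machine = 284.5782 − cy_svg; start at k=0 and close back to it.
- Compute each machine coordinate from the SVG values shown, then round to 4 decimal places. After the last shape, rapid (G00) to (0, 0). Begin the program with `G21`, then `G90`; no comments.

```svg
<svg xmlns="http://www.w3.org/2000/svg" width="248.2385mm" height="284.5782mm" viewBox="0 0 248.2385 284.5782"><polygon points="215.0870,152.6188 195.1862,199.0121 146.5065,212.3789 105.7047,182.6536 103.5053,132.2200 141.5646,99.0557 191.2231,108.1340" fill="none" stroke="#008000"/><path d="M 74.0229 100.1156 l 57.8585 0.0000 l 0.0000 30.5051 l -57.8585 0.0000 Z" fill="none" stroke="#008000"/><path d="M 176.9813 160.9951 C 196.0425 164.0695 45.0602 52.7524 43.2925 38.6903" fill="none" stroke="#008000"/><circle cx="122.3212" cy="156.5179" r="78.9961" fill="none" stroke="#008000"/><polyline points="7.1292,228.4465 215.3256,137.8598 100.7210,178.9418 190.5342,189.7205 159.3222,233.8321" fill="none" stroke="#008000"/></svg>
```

1 u = 1 mm; y_m = 284.5782 − y.

[1] `<polygon>` regular polygon, #008000→score S422 F1429: (215.0870,131.9594) → (195.1862,85.5661) → (146.5065,72.1993) → (105.7047,101.9246) → (103.5053,152.3582) → (141.5646,185.5225) → (191.2231,176.4442) → (215.0870,131.9594) (closed)

[2] `<path>` rectangle, #008000→score S422 F1429: (74.0229,184.4626) → (131.8814,184.4626) → (131.8814,153.9575) → (74.0229,153.9575) → (74.0229,184.4626) (closed)

[3] `<path>` cubic bezier, #008000→score S422 F1429: (176.9813,123.5831) → (176.7820,127.3789) → (164.3825,139.4187) → (143.5239,157.2223) → (117.9477,178.3093) → (91.3952,200.1996) → (67.6076,220.4130) → (50.3263,236.4692) → (43.2925,245.8879)

[4] `<circle>` circle, #008000→score S422 F1429: (201.3173,128.0603) → (195.3041,158.2908) → (178.1799,183.9190) → (152.5517,201.0432) → (122.3212,207.0564) → (92.0907,201.0432) → (66.4625,183.9190) → (49.3383,158.2908) → (43.3251,128.0603) → (49.3383,97.8298) → (66.4625,72.2016) → (92.0907,55.0774) → (122.3212,49.0642) → (152.5517,55.0774) → (178.1799,72.2016) → (195.3041,97.8298) → (201.3173,128.0603) (closed)

[5] `<polyline>` open polyline, #008000→score S422 F1429: (7.1292,56.1317) → (215.3256,146.7184) → (100.7210,105.6364) → (190.5342,94.8577) → (159.3222,50.7461)

G21
G90
G00 X215.0870 Y131.9594
M3 S422
G1 X195.1862 Y85.5661 F1429
G1 X146.5065 Y72.1993
G1 X105.7047 Y101.9246
G1 X103.5053 Y152.3582
G1 X141.5646 Y185.5225
G1 X191.2231 Y176.4442
G1 X215.0870 Y131.9594
M5
G00 X74.0229 Y184.4626
M3 S422
G1 X131.8814 Y184.4626 F1429
G1 X131.8814 Y153.9575
G1 X74.0229 Y153.9575
G1 X74.0229 Y184.4626
M5
G00 X176.9813 Y123.5831
M3 S422
G1 X176.7820 Y127.3789 F1429
G1 X164.3825 Y139.4187
G1 X143.5239 Y157.2223
G1 X117.9477 Y178.3093
G1 X91.3952 Y200.1996
G1 X67.6076 Y220.4130
G1 X50.3263 Y236.4692
G1 X43.2925 Y245.8879
M5
G00 X201.3173 Y128.0603
M3 S422
G1 X195.3041 Y158.2908 F1429
G1 X178.1799 Y183.9190
G1 X152.5517 Y201.0432
G1 X122.3212 Y207.0564
G1 X92.0907 Y201.0432
G1 X66.4625 Y183.9190
G1 X49.3383 Y158.2908
G1 X43.3251 Y128.0603
G1 X49.3383 Y97.8298
G1 X66.4625 Y72.2016
G1 X92.0907 Y55.0774
G1 X122.3212 Y49.0642
G1 X152.5517 Y55.0774
G1 X178.1799 Y72.2016
G1 X195.3041 Y97.8298
G1 X201.3173 Y128.0603
M5
G00 X7.1292 Y56.1317
M3 S422
G1 X215.3256 Y146.7184 F1429
G1 X100.7210 Y105.6364
G1 X190.5342 Y94.8577
G1 X159.3222 Y50.7461
M5
G00 X0.0000 Y0.0000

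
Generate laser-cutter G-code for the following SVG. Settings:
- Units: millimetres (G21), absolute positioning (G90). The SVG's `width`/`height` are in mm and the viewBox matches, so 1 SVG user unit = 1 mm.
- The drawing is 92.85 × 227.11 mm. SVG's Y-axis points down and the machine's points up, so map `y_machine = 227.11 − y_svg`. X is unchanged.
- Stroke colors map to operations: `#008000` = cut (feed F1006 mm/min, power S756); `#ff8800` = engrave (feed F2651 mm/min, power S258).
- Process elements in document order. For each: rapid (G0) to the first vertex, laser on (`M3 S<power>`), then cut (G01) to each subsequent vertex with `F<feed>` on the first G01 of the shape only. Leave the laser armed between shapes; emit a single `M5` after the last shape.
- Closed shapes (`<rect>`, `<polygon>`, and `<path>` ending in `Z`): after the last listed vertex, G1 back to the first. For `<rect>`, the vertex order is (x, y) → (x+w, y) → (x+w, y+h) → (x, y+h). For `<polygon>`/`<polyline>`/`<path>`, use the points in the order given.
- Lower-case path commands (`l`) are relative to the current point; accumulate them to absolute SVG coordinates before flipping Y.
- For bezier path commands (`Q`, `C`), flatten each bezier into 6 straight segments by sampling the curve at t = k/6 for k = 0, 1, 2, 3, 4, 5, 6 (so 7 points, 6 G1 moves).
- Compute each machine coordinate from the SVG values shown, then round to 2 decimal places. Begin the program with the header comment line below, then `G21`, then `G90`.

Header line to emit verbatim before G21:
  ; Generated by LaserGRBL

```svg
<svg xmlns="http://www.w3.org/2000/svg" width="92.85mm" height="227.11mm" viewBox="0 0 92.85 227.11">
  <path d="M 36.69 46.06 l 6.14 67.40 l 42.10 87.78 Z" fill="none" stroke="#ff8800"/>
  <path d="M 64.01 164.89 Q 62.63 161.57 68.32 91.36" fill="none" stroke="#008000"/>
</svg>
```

1 u = 1 mm; y_m = 227.11 − y.

[1] `<path>` closed polygon, #ff8800→engrave S258 F2651: (36.69,181.05) → (42.83,113.65) → (84.93,25.87) → (36.69,181.05) (closed)

[2] `<path>` quadratic bezier, #008000→cut S756 F1006: (64.01,62.22) → (63.75,65.18) → (63.88,71.87) → (64.40,82.26) → (65.31,96.38) → (66.62,114.20) → (68.32,135.75)

; Generated by LaserGRBL
G21
G90
G0 X36.69 Y181.05
M3 S258
G01 X42.83 Y113.65 F2651
G01 X84.93 Y25.87
G01 X36.69 Y181.05
G0 X64.01 Y62.22
M3 S756
G01 X63.75 Y65.18 F1006
G01 X63.88 Y71.87
G01 X64.40 Y82.26
G01 X65.31 Y96.38
G01 X66.62 Y114.20
G01 X68.32 Y135.75
M5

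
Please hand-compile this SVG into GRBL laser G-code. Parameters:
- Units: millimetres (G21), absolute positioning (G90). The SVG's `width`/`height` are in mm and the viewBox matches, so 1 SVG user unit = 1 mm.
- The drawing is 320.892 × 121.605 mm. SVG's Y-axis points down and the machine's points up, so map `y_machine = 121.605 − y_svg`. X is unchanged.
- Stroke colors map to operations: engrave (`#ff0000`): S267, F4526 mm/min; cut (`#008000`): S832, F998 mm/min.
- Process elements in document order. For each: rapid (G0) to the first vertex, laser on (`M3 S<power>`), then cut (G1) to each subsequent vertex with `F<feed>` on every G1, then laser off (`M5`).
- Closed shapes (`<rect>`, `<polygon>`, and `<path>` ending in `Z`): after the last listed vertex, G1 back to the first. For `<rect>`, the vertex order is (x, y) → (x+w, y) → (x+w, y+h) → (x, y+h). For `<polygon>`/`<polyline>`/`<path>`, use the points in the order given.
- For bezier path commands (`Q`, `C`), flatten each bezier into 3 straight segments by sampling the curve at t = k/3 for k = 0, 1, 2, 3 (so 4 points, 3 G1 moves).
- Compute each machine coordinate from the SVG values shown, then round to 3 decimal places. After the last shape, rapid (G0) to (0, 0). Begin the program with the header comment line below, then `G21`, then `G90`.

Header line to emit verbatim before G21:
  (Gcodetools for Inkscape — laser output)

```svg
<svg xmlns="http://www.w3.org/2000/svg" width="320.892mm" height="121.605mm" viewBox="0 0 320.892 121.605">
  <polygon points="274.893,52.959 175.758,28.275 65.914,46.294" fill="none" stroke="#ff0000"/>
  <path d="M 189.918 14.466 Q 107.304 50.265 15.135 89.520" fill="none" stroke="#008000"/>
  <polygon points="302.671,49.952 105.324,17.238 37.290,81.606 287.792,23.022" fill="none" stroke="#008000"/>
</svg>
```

viewBox `0 0 320.892 121.605` with mm width/height → 1 unit = 1 mm. Flip: y_m = 121.605 − y_svg.

**Shape 1** — `<polygon>` closed polygon, stroke `#ff0000` → engrave (S267, F4526). Machine vertices: (274.893,68.646) → (175.758,93.330) → (65.914,75.311) → (274.893,68.646). Closed: final G1 returns to the first vertex.

**Shape 2** — `<path>` quadratic bezier, stroke `#008000` → cut (S832, F998). Control points (SVG): P0=(189.918,14.466), P1=(107.304,50.265), P2=(15.135,89.520); sampled at t=k/3. Machine vertices: (189.918,107.139) → (133.780,82.889) → (75.519,57.871) → (15.135,32.085). Open path.

**Shape 3** — `<polygon>` closed polygon, stroke `#008000` → cut (S832, F998). Machine vertices: (302.671,71.653) → (105.324,104.367) → (37.290,39.999) → (287.792,98.583) → (302.671,71.653). Closed: final G1 returns to the first vertex.

(Gcodetools for Inkscape — laser output)
G21
G90
G0 X274.893 Y68.646
M3 S267
G1 X175.758 Y93.330 F4526
G1 X65.914 Y75.311 F4526
G1 X274.893 Y68.646 F4526
M5
G0 X189.918 Y107.139
M3 S832
G1 X133.780 Y82.889 F998
G1 X75.519 Y57.871 F998
G1 X15.135 Y32.085 F998
M5
G0 X302.671 Y71.653
M3 S832
G1 X105.324 Y104.367 F998
G1 X37.290 Y39.999 F998
G1 X287.792 Y98.583 F998
G1 X302.671 Y71.653 F998
M5
G0 X0.000 Y0.000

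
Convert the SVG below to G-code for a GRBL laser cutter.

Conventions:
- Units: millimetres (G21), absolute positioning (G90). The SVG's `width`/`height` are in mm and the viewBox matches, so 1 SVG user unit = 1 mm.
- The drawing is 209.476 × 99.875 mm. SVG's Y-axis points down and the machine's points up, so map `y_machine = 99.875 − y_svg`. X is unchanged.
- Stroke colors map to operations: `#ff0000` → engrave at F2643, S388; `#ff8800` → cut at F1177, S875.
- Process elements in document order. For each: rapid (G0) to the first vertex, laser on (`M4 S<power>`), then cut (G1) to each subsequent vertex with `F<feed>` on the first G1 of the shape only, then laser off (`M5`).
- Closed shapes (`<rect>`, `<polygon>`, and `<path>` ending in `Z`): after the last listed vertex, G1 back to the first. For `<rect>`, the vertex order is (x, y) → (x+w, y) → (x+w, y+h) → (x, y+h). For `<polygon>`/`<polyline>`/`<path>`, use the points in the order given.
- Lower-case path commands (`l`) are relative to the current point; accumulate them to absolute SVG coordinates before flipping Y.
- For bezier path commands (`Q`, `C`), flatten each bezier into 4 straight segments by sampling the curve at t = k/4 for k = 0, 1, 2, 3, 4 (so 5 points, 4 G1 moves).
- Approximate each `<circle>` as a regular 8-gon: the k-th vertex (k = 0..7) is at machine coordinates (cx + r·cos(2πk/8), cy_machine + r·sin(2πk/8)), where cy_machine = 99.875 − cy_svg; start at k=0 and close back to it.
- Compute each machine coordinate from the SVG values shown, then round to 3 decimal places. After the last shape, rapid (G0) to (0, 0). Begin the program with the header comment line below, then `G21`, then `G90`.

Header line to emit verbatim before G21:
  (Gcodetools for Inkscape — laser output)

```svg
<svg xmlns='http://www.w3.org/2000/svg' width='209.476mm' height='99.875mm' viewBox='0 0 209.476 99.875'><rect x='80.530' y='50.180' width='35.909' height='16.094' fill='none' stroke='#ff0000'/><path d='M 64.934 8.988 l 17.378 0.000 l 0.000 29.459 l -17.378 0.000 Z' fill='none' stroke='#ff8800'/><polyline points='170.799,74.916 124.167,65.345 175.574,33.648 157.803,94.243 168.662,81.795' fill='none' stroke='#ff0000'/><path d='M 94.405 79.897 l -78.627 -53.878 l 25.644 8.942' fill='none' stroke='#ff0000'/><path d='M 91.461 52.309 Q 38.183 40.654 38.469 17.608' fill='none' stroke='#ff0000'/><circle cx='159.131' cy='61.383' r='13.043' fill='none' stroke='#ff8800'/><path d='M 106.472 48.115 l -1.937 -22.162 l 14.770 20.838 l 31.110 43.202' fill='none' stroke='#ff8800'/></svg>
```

(Gcodetools for Inkscape — laser output)
G21
G90
G0 X80.530 Y49.695
M4 S388
G1 X116.439 Y49.695 F2643
G1 X116.439 Y33.601
G1 X80.530 Y33.601
G1 X80.530 Y49.695
M5
G0 X64.934 Y90.887
M4 S875
G1 X82.312 Y90.887 F1177
G1 X82.312 Y61.428
G1 X64.934 Y61.428
G1 X64.934 Y90.887
M5
G0 X170.799 Y24.959
M4 S388
G1 X124.167 Y34.530 F2643
G1 X175.574 Y66.227
G1 X157.803 Y5.632
G1 X168.662 Y18.080
M5
G0 X94.405 Y19.978
M4 S388
G1 X15.778 Y73.856 F2643
G1 X41.422 Y64.914
M5
G0 X91.461 Y47.566
M4 S388
G1 X68.170 Y54.105 F2643
G1 X51.574 Y62.069
G1 X41.674 Y71.456
G1 X38.469 Y82.267
M5
G0 X172.174 Y38.492
M4 S875
G1 X168.354 Y47.715 F1177
G1 X159.131 Y51.535
G1 X149.908 Y47.715
G1 X146.088 Y38.492
G1 X149.908 Y29.269
G1 X159.131 Y25.449
G1 X168.354 Y29.269
G1 X172.174 Y38.492
M5
G0 X106.472 Y51.760
M4 S875
G1 X104.535 Y73.922 F1177
G1 X119.305 Y53.084
G1 X150.415 Y9.882
M5
G0 X0.000 Y0.000

Since the viewBox matches the mm dimensions, user units are millimetres directly. The only transform is the Y-flip y_m = 99.875 − y_svg.

Shape 1 is a rectangle drawn with `<rect>`. Its stroke #ff0000 means engrave at S388, F2643. After flipping Y the toolpath is (80.530,49.695) → (116.439,49.695) → (116.439,33.601) → (80.530,33.601) → (80.530,49.695), returning to the start.

Shape 2 is a rectangle drawn with `<path>`. Its stroke #ff8800 means cut at S875, F1177. After flipping Y the toolpath is (64.934,90.887) → (82.312,90.887) → (82.312,61.428) → (64.934,61.428) → (64.934,90.887), returning to the start.

Shape 3 is a open polyline drawn with `<polyline>`. Its stroke #ff0000 means engrave at S388, F2643. After flipping Y the toolpath is (170.799,24.959) → (124.167,34.530) → (175.574,66.227) → (157.803,5.632) → (168.662,18.080).

Shape 4 is a open polyline drawn with `<path>`. Its stroke #ff0000 means engrave at S388, F2643. After flipping Y the toolpath is (94.405,19.978) → (15.778,73.856) → (41.422,64.914).

Shape 5 is a quadratic bezier drawn with `<path>`. Its stroke #ff0000 means engrave at S388, F2643. After flipping Y the toolpath is (91.461,47.566) → (68.170,54.105) → (51.574,62.069) → (41.674,71.456) → (38.469,82.267).

Shape 6 is a circle drawn with `<circle>`. Its stroke #ff8800 means cut at S875, F1177. After flipping Y the toolpath is (172.174,38.492) → (168.354,47.715) → (159.131,51.535) → (149.908,47.715) → (146.088,38.492) → (149.908,29.269) → (159.131,25.449) → (168.354,29.269) → (172.174,38.492), returning to the start.

Shape 7 is a open polyline drawn with `<path>`. Its stroke #ff8800 means cut at S875, F1177. After flipping Y the toolpath is (106.472,51.760) → (104.535,73.922) → (119.305,53.084) → (150.415,9.882).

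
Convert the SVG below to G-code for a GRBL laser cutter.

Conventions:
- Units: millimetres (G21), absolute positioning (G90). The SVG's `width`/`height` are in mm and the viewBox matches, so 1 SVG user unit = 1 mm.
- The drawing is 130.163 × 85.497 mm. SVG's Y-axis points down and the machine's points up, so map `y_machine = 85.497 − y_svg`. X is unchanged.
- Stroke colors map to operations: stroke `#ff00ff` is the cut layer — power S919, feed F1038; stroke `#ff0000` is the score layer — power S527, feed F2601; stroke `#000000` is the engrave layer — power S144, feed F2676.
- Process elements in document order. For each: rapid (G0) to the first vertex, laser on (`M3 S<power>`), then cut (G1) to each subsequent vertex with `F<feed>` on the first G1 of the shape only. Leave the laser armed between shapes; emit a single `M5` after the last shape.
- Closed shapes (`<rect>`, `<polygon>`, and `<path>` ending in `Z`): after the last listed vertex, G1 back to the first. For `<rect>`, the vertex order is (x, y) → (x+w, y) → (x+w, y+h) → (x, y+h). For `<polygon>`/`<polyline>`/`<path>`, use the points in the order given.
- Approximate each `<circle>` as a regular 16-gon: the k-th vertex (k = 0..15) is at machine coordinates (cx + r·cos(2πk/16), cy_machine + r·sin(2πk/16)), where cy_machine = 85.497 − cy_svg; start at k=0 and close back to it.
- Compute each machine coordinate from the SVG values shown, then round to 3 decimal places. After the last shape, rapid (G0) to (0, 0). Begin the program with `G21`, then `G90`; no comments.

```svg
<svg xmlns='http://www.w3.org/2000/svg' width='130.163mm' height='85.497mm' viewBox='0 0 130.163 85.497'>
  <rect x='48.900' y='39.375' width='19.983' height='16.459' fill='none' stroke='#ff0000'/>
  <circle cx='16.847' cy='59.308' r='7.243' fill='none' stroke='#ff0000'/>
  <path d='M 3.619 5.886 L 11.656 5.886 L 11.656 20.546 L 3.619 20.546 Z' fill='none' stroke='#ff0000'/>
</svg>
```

1 u = 1 mm; y_m = 85.497 − y.

[1] `<rect>` rectangle, #ff0000→score S527 F2601: (48.900,46.122) → (68.883,46.122) → (68.883,29.663) → (48.900,29.663) → (48.900,46.122) (closed)

[2] `<circle>` circle, #ff0000→score S527 F2601: (24.090,26.189) → (23.539,28.961) → (21.969,31.311) → (19.619,32.881) → (16.847,33.432) → (14.075,32.881) → (11.725,31.311) → (10.155,28.961) → (9.604,26.189) → (10.155,23.417) → (11.725,21.067) → (14.075,19.497) → (16.847,18.946) → (19.619,19.497) → (21.969,21.067) → (23.539,23.417) → (24.090,26.189) (closed)

[3] `<path>` rectangle, #ff0000→score S527 F2601: (3.619,79.611) → (11.656,79.611) → (11.656,64.951) → (3.619,64.951) → (3.619,79.611) (closed)

G21
G90
G0 X48.900 Y46.122
M3 S527
G1 X68.883 Y46.122 F2601
G1 X68.883 Y29.663
G1 X48.900 Y29.663
G1 X48.900 Y46.122
G0 X24.090 Y26.189
M3 S527
G1 X23.539 Y28.961 F2601
G1 X21.969 Y31.311
G1 X19.619 Y32.881
G1 X16.847 Y33.432
G1 X14.075 Y32.881
G1 X11.725 Y31.311
G1 X10.155 Y28.961
G1 X9.604 Y26.189
G1 X10.155 Y23.417
G1 X11.725 Y21.067
G1 X14.075 Y19.497
G1 X16.847 Y18.946
G1 X19.619 Y19.497
G1 X21.969 Y21.067
G1 X23.539 Y23.417
G1 X24.090 Y26.189
G0 X3.619 Y79.611
M3 S527
G1 X11.656 Y79.611 F2601
G1 X11.656 Y64.951
G1 X3.619 Y64.951
G1 X3.619 Y79.611
M5
G0 X0.000 Y0.000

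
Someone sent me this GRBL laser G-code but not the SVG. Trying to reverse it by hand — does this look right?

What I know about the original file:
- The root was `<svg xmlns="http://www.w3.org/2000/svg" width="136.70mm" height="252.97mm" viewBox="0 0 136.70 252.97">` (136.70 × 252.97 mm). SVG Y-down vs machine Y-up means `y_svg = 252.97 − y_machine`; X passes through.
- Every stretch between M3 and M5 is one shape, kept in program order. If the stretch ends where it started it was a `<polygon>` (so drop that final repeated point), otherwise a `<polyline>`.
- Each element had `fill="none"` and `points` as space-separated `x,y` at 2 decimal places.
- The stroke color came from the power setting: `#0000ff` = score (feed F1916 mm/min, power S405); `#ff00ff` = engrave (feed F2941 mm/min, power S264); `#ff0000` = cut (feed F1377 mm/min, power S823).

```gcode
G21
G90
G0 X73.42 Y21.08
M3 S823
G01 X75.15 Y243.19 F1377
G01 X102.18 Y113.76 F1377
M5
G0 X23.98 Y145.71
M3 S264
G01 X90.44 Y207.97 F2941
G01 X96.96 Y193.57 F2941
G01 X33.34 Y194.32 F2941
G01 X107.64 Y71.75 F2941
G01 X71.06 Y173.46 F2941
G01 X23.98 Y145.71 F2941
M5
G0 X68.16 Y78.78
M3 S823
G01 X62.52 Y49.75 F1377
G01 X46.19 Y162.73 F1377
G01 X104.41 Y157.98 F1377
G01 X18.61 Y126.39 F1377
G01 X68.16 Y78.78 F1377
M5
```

<svg xmlns="http://www.w3.org/2000/svg" width="136.70mm" height="252.97mm" viewBox="0 0 136.70 252.97">
  <polyline points="73.42,231.89 75.15,9.78 102.18,139.21" fill="none" stroke="#ff0000"/>
  <polygon points="23.98,107.26 90.44,45.00 96.96,59.40 33.34,58.65 107.64,181.22 71.06,79.51" fill="none" stroke="#ff00ff"/>
  <polygon points="68.16,174.19 62.52,203.22 46.19,90.24 104.41,94.99 18.61,126.58" fill="none" stroke="#ff0000"/>
</svg>

Each laser-on run becomes one SVG element. Flip Y back into SVG space with y_svg = 252.97 − y_machine.

Run 1: the run's S823 means `#ff0000` (cut). The run is open, so emit a `<polyline>` with points (Y-flipped): 73.42,231.89 75.15,9.78 102.18,139.21.

Run 2: the run's S264 means `#ff00ff` (engrave). The run returns to its start, so emit a `<polygon>` with points (Y-flipped): 23.98,107.26 90.44,45.00 96.96,59.40 33.34,58.65 107.64,181.22 71.06,79.51.

Run 3: power S823 maps to stroke `#ff0000` (cut). The run returns to its start, so emit a `<polygon>` with points (Y-flipped): 68.16,174.19 62.52,203.22 46.19,90.24 104.41,94.99 18.61,126.58.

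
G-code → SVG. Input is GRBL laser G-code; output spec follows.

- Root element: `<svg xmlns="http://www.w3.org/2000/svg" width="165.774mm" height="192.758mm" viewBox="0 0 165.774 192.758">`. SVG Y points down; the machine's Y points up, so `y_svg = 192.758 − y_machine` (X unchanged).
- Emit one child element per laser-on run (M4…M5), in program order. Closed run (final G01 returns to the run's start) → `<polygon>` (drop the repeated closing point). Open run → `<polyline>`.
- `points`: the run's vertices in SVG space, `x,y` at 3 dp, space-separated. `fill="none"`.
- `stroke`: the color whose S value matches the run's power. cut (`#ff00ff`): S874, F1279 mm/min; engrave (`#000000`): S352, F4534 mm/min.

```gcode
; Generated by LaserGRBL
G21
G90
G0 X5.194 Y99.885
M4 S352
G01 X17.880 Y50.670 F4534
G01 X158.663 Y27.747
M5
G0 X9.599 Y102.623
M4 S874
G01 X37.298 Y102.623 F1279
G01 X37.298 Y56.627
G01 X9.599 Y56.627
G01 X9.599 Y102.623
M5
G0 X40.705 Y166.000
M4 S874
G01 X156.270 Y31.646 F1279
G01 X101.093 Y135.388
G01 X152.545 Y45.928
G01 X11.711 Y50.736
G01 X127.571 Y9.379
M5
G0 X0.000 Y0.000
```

Each laser-on run becomes one SVG element. Flip Y back into SVG space with y_svg = 192.758 − y_machine.

Run 1: S352 ⇒ engrave layer `#000000`. The run is open, so emit a `<polyline>` with points (Y-flipped): 5.194,92.873 17.880,142.088 158.663,165.011.

Run 2: power S874 maps to stroke `#ff00ff` (cut). The run returns to its start, so emit a `<polygon>` with points (Y-flipped): 9.599,90.135 37.298,90.135 37.298,136.131 9.599,136.131.

Run 3: S874 ⇒ cut layer `#ff00ff`. The run is open, so emit a `<polyline>` with points (Y-flipped): 40.705,26.758 156.270,161.112 101.093,57.370 152.545,146.830 11.711,142.022 127.571,183.379.

<svg xmlns="http://www.w3.org/2000/svg" width="165.774mm" height="192.758mm" viewBox="0 0 165.774 192.758">
  <polyline points="5.194,92.873 17.880,142.088 158.663,165.011" fill="none" stroke="#000000"/>
  <polygon points="9.599,90.135 37.298,90.135 37.298,136.131 9.599,136.131" fill="none" stroke="#ff00ff"/>
  <polyline points="40.705,26.758 156.270,161.112 101.093,57.370 152.545,146.830 11.711,142.022 127.571,183.379" fill="none" stroke="#ff00ff"/>
</svg>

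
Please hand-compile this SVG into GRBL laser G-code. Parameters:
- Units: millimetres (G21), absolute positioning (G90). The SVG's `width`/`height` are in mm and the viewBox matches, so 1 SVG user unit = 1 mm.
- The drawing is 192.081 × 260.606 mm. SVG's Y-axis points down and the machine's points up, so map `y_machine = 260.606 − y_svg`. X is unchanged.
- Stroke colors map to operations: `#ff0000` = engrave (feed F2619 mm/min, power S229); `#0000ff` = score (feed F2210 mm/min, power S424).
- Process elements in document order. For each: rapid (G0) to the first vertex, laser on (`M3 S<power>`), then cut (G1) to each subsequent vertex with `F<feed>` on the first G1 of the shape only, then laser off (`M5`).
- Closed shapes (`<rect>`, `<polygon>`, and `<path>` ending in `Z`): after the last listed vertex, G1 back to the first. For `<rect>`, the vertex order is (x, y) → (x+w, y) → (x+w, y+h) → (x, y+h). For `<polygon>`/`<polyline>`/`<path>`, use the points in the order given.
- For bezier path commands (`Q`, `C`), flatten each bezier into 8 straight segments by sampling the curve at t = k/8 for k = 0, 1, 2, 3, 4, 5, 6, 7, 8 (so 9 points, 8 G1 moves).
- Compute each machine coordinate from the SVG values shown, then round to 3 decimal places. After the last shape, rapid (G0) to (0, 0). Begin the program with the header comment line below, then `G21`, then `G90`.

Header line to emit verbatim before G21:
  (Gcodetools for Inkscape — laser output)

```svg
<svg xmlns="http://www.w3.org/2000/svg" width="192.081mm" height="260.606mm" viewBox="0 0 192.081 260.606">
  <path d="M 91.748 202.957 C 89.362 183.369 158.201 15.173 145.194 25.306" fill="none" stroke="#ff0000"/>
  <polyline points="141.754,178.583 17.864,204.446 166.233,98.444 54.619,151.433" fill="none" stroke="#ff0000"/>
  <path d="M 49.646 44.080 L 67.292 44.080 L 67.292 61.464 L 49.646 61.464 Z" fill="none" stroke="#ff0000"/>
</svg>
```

viewBox `0 0 192.081 260.606` with mm width/height → 1 unit = 1 mm. Flip: y_m = 260.606 − y_svg.

**Shape 1** — `<path>` cubic bezier, stroke `#ff0000` → engrave (S229, F2619). Control points (SVG): P0=(91.748,202.957), P1=(89.362,183.369), P2=(158.201,15.173), P3=(145.194,25.306); sampled at t=k/8. Machine vertices: (91.748,57.649) → (93.893,71.322) → (100.921,95.096) → (111.040,125.139) → (122.454,157.620) → (133.370,188.708) → (141.995,214.571) → (146.534,231.379) → (145.194,235.300). Open path.

**Shape 2** — `<polyline>` open polyline, stroke `#ff0000` → engrave (S229, F2619). Machine vertices: (141.754,82.023) → (17.864,56.160) → (166.233,162.162) → (54.619,109.173). Open path.

**Shape 3** — `<path>` rectangle, stroke `#ff0000` → engrave (S229, F2619). Machine vertices: (49.646,216.526) → (67.292,216.526) → (67.292,199.142) → (49.646,199.142) → (49.646,216.526). Closed: final G1 returns to the first vertex.

(Gcodetools for Inkscape — laser output)
G21
G90
G0 X91.748 Y57.649
M3 S229
G1 X93.893 Y71.322 F2619
G1 X100.921 Y95.096
G1 X111.040 Y125.139
G1 X122.454 Y157.620
G1 X133.370 Y188.708
G1 X141.995 Y214.571
G1 X146.534 Y231.379
G1 X145.194 Y235.300
M5
G0 X141.754 Y82.023
M3 S229
G1 X17.864 Y56.160 F2619
G1 X166.233 Y162.162
G1 X54.619 Y109.173
M5
G0 X49.646 Y216.526
M3 S229
G1 X67.292 Y216.526 F2619
G1 X67.292 Y199.142
G1 X49.646 Y199.142
G1 X49.646 Y216.526
M5
G0 X0.000 Y0.000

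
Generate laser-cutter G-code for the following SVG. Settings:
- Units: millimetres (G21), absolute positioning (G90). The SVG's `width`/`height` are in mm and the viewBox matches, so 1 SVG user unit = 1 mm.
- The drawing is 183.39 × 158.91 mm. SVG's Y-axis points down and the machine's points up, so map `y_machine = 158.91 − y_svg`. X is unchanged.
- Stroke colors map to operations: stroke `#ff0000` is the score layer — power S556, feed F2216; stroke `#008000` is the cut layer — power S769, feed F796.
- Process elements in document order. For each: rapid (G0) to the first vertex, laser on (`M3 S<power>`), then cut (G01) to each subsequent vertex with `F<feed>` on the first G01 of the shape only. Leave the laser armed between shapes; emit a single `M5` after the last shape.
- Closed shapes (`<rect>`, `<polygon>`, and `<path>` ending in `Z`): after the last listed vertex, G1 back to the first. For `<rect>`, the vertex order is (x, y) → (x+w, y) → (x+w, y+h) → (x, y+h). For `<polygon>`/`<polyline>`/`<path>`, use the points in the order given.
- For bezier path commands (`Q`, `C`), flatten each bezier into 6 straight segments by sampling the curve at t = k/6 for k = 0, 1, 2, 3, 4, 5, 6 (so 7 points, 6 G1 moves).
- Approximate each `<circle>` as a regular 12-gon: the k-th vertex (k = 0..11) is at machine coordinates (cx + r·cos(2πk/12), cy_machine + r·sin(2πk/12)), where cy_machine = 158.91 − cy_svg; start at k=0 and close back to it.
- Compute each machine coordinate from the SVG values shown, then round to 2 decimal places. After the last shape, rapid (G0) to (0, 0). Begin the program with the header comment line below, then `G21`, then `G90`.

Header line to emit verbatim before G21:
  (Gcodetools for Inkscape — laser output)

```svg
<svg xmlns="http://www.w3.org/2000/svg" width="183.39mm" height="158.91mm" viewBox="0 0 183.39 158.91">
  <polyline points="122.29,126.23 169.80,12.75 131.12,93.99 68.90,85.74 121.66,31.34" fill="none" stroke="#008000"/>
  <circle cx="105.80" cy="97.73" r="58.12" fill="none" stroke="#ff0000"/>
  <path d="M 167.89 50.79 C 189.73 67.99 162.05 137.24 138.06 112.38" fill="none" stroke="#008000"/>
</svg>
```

(Gcodetools for Inkscape — laser output)
G21
G90
G0 X122.29 Y32.68
M3 S769
G01 X169.80 Y146.16 F796
G01 X131.12 Y64.92
G01 X68.90 Y73.17
G01 X121.66 Y127.57
G0 X163.92 Y61.18
M3 S556
G01 X156.13 Y90.24 F2216
G01 X134.86 Y111.51
G01 X105.80 Y119.30
G01 X76.74 Y111.51
G01 X55.47 Y90.24
G01 X47.68 Y61.18
G01 X55.47 Y32.12
G01 X76.74 Y10.85
G01 X105.80 Y3.06
G01 X134.86 Y10.85
G01 X156.13 Y32.12
G01 X163.92 Y61.18
G0 X167.89 Y108.12
M3 S769
G01 X174.93 Y95.86 F796
G01 X175.19 Y78.98
G01 X170.16 Y61.55
G01 X161.31 Y47.63
G01 X150.12 Y41.27
G01 X138.06 Y46.53
M5
G0 X0.00 Y0.00

Since the viewBox matches the mm dimensions, user units are millimetres directly. The only transform is the Y-flip y_m = 158.91 − y_svg.

Shape 1 is a open polyline drawn with `<polyline>`. Its stroke #008000 means cut at S769, F796. After flipping Y the toolpath is (122.29,32.68) → (169.80,146.16) → (131.12,64.92) → (68.90,73.17) → (121.66,127.57).

Shape 2 is a circle drawn with `<circle>`. Its stroke #ff0000 means score at S556, F2216. After flipping Y the toolpath is (163.92,61.18) → (156.13,90.24) → (134.86,111.51) → (105.80,119.30) → (76.74,111.51) → (55.47,90.24) → (47.68,61.18) → (55.47,32.12) → (76.74,10.85) → (105.80,3.06) → (134.86,10.85) → (156.13,32.12) → (163.92,61.18), returning to the start.

Shape 3 is a cubic bezier drawn with `<path>`. Its stroke #008000 means cut at S769, F796. After flipping Y the toolpath is (167.89,108.12) → (174.93,95.86) → (175.19,78.98) → (170.16,61.55) → (161.31,47.63) → (150.12,41.27) → (138.06,46.53).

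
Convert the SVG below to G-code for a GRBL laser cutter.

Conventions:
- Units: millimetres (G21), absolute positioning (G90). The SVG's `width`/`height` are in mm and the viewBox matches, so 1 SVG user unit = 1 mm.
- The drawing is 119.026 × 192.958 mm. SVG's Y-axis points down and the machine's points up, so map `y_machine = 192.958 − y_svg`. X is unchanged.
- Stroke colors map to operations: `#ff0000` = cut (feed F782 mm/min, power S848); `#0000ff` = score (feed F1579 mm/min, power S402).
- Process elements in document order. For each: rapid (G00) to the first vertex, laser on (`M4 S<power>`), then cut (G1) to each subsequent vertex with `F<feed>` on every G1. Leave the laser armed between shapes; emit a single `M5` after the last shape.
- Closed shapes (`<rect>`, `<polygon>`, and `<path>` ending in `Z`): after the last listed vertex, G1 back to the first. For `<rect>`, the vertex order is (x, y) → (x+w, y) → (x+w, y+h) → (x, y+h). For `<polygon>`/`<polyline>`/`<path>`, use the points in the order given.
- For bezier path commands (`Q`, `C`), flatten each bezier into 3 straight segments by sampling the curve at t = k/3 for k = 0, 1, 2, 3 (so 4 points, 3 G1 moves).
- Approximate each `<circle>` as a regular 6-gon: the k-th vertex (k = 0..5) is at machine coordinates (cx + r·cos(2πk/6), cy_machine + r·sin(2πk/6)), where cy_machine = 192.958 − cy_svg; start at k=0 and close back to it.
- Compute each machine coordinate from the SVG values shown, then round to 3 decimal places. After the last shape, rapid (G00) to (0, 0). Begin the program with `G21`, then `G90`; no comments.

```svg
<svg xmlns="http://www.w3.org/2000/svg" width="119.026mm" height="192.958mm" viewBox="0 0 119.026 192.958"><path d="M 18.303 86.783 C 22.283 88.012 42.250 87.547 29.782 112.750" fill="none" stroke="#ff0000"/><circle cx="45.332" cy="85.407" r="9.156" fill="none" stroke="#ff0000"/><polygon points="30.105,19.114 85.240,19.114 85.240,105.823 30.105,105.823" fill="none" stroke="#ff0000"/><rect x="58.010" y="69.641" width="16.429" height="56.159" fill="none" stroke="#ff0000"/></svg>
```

G21
G90
G00 X18.303 Y106.175
M4 S848
G1 X25.819 Y104.497 F782
G1 X33.232 Y97.868 F782
G1 X29.782 Y80.208 F782
G00 X54.488 Y107.551
M4 S848
G1 X49.910 Y115.480 F782
G1 X40.754 Y115.480 F782
G1 X36.176 Y107.551 F782
G1 X40.754 Y99.622 F782
G1 X49.910 Y99.622 F782
G1 X54.488 Y107.551 F782
G00 X30.105 Y173.844
M4 S848
G1 X85.240 Y173.844 F782
G1 X85.240 Y87.135 F782
G1 X30.105 Y87.135 F782
G1 X30.105 Y173.844 F782
G00 X58.010 Y123.317
M4 S848
G1 X74.439 Y123.317 F782
G1 X74.439 Y67.158 F782
G1 X58.010 Y67.158 F782
G1 X58.010 Y123.317 F782
M5
G00 X0.000 Y0.000

Since the viewBox matches the mm dimensions, user units are millimetres directly. The only transform is the Y-flip y_m = 192.958 − y_svg.

Shape 1 is a cubic bezier drawn with `<path>`. Its stroke #ff0000 means cut at S848, F782. After flipping Y the toolpath is (18.303,106.175) → (25.819,104.497) → (33.232,97.868) → (29.782,80.208).

Shape 2 is a circle drawn with `<circle>`. Its stroke #ff0000 means cut at S848, F782. After flipping Y the toolpath is (54.488,107.551) → (49.910,115.480) → (40.754,115.480) → (36.176,107.551) → (40.754,99.622) → (49.910,99.622) → (54.488,107.551), returning to the start.

Shape 3 is a rectangle drawn with `<polygon>`. Its stroke #ff0000 means cut at S848, F782. After flipping Y the toolpath is (30.105,173.844) → (85.240,173.844) → (85.240,87.135) → (30.105,87.135) → (30.105,173.844), returning to the start.

Shape 4 is a rectangle drawn with `<rect>`. Its stroke #ff0000 means cut at S848, F782. After flipping Y the toolpath is (58.010,123.317) → (74.439,123.317) → (74.439,67.158) → (58.010,67.158) → (58.010,123.317), returning to the start.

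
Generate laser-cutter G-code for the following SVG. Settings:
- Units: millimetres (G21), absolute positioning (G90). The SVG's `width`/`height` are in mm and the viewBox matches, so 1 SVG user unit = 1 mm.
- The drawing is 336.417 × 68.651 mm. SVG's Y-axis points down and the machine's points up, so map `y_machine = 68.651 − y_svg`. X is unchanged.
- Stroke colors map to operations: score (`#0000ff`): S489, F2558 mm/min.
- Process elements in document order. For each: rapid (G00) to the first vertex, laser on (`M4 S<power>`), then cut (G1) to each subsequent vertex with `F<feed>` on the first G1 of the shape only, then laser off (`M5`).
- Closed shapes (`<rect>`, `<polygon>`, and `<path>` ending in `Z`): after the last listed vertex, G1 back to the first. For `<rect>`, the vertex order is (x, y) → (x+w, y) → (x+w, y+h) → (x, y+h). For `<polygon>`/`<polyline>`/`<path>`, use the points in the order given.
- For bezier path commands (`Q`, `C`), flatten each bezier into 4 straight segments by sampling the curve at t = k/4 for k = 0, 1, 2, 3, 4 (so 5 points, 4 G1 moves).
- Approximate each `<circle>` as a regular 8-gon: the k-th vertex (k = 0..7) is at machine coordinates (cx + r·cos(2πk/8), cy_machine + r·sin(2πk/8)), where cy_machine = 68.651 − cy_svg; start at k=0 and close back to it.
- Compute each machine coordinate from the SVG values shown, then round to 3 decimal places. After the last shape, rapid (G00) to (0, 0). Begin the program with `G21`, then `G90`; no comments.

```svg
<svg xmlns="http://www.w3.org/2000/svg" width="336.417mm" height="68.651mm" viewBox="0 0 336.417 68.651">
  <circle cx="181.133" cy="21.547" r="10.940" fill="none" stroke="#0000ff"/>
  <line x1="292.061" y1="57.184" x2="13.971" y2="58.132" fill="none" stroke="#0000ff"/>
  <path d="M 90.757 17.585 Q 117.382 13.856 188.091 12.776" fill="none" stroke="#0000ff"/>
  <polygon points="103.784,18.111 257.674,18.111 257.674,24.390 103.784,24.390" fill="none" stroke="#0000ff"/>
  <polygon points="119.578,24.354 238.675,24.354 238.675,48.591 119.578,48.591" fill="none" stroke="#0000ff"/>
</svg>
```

G21
G90
G00 X192.073 Y47.104
M4 S489
G1 X188.869 Y54.840 F2558
G1 X181.133 Y58.044
G1 X173.397 Y54.840
G1 X170.193 Y47.104
G1 X173.397 Y39.368
G1 X181.133 Y36.164
G1 X188.869 Y39.368
G1 X192.073 Y47.104
M5
G00 X292.061 Y11.467
M4 S489
G1 X13.971 Y10.519 F2558
M5
G00 X90.757 Y51.066
M4 S489
G1 X106.825 Y52.765 F2558
G1 X128.403 Y54.133
G1 X155.492 Y55.169
G1 X188.091 Y55.875
M5
G00 X103.784 Y50.540
M4 S489
G1 X257.674 Y50.540 F2558
G1 X257.674 Y44.261
G1 X103.784 Y44.261
G1 X103.784 Y50.540
M5
G00 X119.578 Y44.297
M4 S489
G1 X238.675 Y44.297 F2558
G1 X238.675 Y20.060
G1 X119.578 Y20.060
G1 X119.578 Y44.297
M5
G00 X0.000 Y0.000

viewBox `0 0 336.417 68.651` with mm width/height → 1 unit = 1 mm. Flip: y_m = 68.651 − y_svg.

**Shape 1** — `<circle>` circle, stroke `#0000ff` → score (S489, F2558). Machine vertices: (192.073,47.104) → (188.869,54.840) → (181.133,58.044) → (173.397,54.840) → (170.193,47.104) → (173.397,39.368) → (181.133,36.164) → (188.869,39.368) → (192.073,47.104). Closed: final G1 returns to the first vertex.

**Shape 2** — `<line>` line segment, stroke `#0000ff` → score (S489, F2558). Machine vertices: (292.061,11.467) → (13.971,10.519). Open path.

**Shape 3** — `<path>` quadratic bezier, stroke `#0000ff` → score (S489, F2558). Control points (SVG): P0=(90.757,17.585), P1=(117.382,13.856), P2=(188.091,12.776); sampled at t=k/4. Machine vertices: (90.757,51.066) → (106.825,52.765) → (128.403,54.133) → (155.492,55.169) → (188.091,55.875). Open path.

**Shape 4** — `<polygon>` rectangle, stroke `#0000ff` → score (S489, F2558). Machine vertices: (103.784,50.540) → (257.674,50.540) → (257.674,44.261) → (103.784,44.261) → (103.784,50.540). Closed: final G1 returns to the first vertex.

**Shape 5** — `<polygon>` rectangle, stroke `#0000ff` → score (S489, F2558). Machine vertices: (119.578,44.297) → (238.675,44.297) → (238.675,20.060) → (119.578,20.060) → (119.578,44.297). Closed: final G1 returns to the first vertex.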